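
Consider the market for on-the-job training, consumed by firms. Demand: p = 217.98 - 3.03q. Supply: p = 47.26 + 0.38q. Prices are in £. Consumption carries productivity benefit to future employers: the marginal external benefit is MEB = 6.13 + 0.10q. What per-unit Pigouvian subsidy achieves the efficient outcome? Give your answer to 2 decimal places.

Social marginal benefit = demand + MEB = 224.11 - 2.93q.
Set SMB = MC: 224.11 - 2.93q = 47.26 + 0.38q → q* = 53.4290.
The Pigouvian subsidy equals MEB at q*: 6.13 + 0.10×53.4290 = 11.4729.

subsidy = £11.47 per unit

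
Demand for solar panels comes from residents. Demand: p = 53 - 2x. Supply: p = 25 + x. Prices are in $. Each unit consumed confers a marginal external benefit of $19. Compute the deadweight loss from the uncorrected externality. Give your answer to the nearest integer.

Market equilibrium (private): 25 + x = 53 - 2x → x_m = 9.3333.
Social marginal benefit = demand + MEB = 72 - 2x.
Set SMB = MC: 72 - 2x = 25 + x → x* = 15.6667.
The welfare-loss triangle has base |x_m − x*| and height MEB(x_m) (the vertical gap between SMB and MC is zero at x* and MEB at x_m).
DWL = ½ × 6.3334 × 19.0000 = 60.1673.

DWL = $60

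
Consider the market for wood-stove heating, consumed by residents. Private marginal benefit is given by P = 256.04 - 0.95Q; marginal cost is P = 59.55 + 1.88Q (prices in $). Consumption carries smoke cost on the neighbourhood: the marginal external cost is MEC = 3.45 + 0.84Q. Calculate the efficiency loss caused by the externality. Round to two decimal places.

Market equilibrium (private): 59.55 + 1.88Q = 256.04 - 0.95Q → Q_m = 69.4311.
Social marginal benefit = demand − MEC = 252.59 - 1.79Q.
Set SMB = MC: 252.59 - 1.79Q = 59.55 + 1.88Q → Q* = 52.5995.
Between Q* and Q_m the wedge MC − SMB runs linearly from 0 to MEC(Q_m), so the loss is a triangle.
DWL = ½ × 16.8316 × 61.7721 = 519.8616.

DWL = $519.86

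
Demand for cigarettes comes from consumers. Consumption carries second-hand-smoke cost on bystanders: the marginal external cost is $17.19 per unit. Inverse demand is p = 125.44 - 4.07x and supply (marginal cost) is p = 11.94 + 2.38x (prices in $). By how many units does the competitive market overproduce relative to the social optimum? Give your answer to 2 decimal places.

Market equilibrium (private): 11.94 + 2.38x = 125.44 - 4.07x → x_m = 17.5969.
Social marginal benefit = demand − MEC = 108.25 - 4.07x.
Set SMB = MC: 108.25 - 4.07x = 11.94 + 2.38x → x* = 14.9318.
Gap = |17.5969 − 14.9318| = 2.6651.

2.67 units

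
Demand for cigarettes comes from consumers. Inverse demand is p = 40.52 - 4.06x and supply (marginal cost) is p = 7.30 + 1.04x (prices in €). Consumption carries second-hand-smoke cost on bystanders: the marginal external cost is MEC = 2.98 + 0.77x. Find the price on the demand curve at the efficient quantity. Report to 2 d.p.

Social marginal benefit = demand − MEC = 37.54 - 4.83x.
Set SMB = MC: 37.54 - 4.83x = 7.30 + 1.04x → x* = 5.1516.
Consumer price on the demand curve at x*: 40.52 − 4.06×5.1516 = 19.6045.

P = €19.60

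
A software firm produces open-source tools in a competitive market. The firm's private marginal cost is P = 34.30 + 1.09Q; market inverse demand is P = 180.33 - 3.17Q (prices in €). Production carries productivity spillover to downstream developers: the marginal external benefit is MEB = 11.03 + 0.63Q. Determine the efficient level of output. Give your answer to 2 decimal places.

Q* = 43.27

Social marginal cost = private MC − MEB = 23.27 + 0.46Q.
Set SMC = demand: 23.27 + 0.46Q = 180.33 - 3.17Q → Q* = 43.2672.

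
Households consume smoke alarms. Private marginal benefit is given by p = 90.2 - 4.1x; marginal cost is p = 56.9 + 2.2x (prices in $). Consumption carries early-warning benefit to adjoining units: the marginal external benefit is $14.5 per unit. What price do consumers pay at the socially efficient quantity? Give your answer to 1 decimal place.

P = $59.1

Social marginal benefit = demand + MEB = 104.7 - 4.1x.
Set SMB = MC: 104.7 - 4.1x = 56.9 + 2.2x → x* = 7.5873.
Consumer price on the demand curve at x*: 90.2 − 4.1×7.5873 = 59.0921.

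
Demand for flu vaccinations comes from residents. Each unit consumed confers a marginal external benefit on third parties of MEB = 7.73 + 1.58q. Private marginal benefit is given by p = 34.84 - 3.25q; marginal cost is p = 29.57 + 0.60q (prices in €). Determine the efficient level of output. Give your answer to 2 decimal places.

Social marginal benefit = demand + MEB = 42.57 - 1.67q.
Set SMB = MC: 42.57 - 1.67q = 29.57 + 0.60q → q* = 5.7269.

q* = 5.73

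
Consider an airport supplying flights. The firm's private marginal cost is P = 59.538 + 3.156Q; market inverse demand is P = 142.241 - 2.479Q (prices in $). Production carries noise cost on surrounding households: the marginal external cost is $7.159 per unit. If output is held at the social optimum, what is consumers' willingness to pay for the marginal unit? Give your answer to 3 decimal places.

P = $109.007

Social marginal cost = private MC + MEC = 66.697 + 3.156Q.
Set SMC = demand: 66.697 + 3.156Q = 142.241 - 2.479Q → Q* = 13.4062.
Consumer price on the demand curve at Q*: 142.241 − 2.479×13.4062 = 109.0070.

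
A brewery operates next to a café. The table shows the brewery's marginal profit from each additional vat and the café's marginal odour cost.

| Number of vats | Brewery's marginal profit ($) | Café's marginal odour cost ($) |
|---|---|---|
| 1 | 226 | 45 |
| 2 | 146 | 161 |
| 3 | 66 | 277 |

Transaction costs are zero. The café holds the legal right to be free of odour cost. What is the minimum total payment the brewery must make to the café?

$45

Efficient level: marginal profit ≥ marginal odour cost through level 1, so k* = 1.
With the café holding the right, the brewery must at least compensate total damage at k*: 45 = 45.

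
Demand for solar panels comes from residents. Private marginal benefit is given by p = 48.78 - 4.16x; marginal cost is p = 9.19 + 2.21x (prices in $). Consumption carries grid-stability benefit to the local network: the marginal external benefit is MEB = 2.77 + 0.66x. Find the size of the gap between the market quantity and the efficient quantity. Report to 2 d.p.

Market equilibrium (private): 9.19 + 2.21x = 48.78 - 4.16x → x_m = 6.2151.
Social marginal benefit = demand + MEB = 51.55 - 3.50x.
Set SMB = MC: 51.55 - 3.50x = 9.19 + 2.21x → x* = 7.4186.
Gap = |6.2151 − 7.4186| = 1.2035.

1.20 units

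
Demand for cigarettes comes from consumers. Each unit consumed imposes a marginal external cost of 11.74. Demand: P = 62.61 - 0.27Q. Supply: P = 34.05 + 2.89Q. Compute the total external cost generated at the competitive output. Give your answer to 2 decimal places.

Market equilibrium (private): 34.05 + 2.89Q = 62.61 - 0.27Q → Q_m = 9.0380.
Total external cost = MEC × Q_m = 11.74 × 9.0380 = 106.1061.

106.11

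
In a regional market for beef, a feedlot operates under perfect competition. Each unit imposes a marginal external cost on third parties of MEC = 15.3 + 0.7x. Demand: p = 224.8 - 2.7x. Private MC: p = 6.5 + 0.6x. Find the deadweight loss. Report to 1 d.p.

Market equilibrium (private): 6.5 + 0.6x = 224.8 - 2.7x → x_m = 66.1515.
Social marginal cost = private MC + MEC = 21.8 + 1.3x.
Set SMC = demand: 21.8 + 1.3x = 224.8 - 2.7x → x* = 50.7500.
Between x* and x_m the wedge SMC − demand runs linearly from 0 to MEC(x_m), so the loss is a triangle.
DWL = ½ × 15.4015 × 61.6061 = 474.4132.

DWL = 474.4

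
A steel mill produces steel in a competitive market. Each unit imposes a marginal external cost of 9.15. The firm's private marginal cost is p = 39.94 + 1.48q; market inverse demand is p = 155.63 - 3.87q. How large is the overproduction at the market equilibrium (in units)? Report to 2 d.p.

1.71 units

Market equilibrium (private): 39.94 + 1.48q = 155.63 - 3.87q → q_m = 21.6243.
Social marginal cost = private MC + MEC = 49.09 + 1.48q.
Set SMC = demand: 49.09 + 1.48q = 155.63 - 3.87q → q* = 19.9140.
Gap = |21.6243 − 19.9140| = 1.7103.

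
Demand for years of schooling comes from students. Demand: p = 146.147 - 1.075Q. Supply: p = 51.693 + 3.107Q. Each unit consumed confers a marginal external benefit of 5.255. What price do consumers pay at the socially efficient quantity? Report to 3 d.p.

Social marginal benefit = demand + MEB = 151.402 - 1.075Q.
Set SMB = MC: 151.402 - 1.075Q = 51.693 + 3.107Q → Q* = 23.8424.
Consumer price on the demand curve at Q*: 146.147 − 1.075×23.8424 = 120.5164.

P = 120.516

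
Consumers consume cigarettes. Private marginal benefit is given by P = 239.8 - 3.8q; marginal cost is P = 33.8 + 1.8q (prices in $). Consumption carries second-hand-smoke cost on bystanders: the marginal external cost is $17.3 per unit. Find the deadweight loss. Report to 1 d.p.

Market equilibrium (private): 33.8 + 1.8q = 239.8 - 3.8q → q_m = 36.7857.
Social marginal benefit = demand − MEC = 222.5 - 3.8q.
Set SMB = MC: 222.5 - 3.8q = 33.8 + 1.8q → q* = 33.6964.
The loss is the area between SMB and MC from q* to q_m; with linear curves that's a triangle of height MEC(q_m).
DWL = ½ × 3.0893 × 17.3000 = 26.7224.

DWL = $26.7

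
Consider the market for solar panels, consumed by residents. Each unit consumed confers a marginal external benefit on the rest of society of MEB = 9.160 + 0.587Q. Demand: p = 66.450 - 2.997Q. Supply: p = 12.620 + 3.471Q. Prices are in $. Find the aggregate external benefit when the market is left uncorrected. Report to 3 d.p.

$96.563

Market equilibrium (private): 12.620 + 3.471Q = 66.450 - 2.997Q → Q_m = 8.3225.
Total external benefit = ∫₀^{Q_m} (9.160 + 0.587Q) dQ = 9.160×8.3225 + ½×0.587×8.3225² = 96.5631.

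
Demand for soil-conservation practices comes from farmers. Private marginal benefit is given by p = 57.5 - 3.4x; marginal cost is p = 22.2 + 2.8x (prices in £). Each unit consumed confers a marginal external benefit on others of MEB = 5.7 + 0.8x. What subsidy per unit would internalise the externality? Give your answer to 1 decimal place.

subsidy = £11.8 per unit

Social marginal benefit = demand + MEB = 63.2 - 2.6x.
Set SMB = MC: 63.2 - 2.6x = 22.2 + 2.8x → x* = 7.5926.
The Pigouvian subsidy equals MEB at x*: 5.7 + 0.8×7.5926 = 11.7741.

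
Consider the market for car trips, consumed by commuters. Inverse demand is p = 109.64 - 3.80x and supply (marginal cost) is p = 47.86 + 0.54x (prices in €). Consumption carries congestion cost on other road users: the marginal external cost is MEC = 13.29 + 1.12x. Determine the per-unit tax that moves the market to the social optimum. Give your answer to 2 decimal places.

Social marginal benefit = demand − MEC = 96.35 - 4.92x.
Set SMB = MC: 96.35 - 4.92x = 47.86 + 0.54x → x* = 8.8810.
The Pigouvian tax equals MEC at x*: 13.29 + 1.12×8.8810 = 23.2367.

tax = €23.24 per unit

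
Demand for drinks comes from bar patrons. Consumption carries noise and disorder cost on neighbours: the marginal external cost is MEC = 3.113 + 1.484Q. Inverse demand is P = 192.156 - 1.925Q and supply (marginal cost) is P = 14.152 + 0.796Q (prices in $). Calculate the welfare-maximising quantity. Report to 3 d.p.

Q* = 41.591

Social marginal benefit = demand − MEC = 189.043 - 3.409Q.
Set SMB = MC: 189.043 - 3.409Q = 14.152 + 0.796Q → Q* = 41.5912.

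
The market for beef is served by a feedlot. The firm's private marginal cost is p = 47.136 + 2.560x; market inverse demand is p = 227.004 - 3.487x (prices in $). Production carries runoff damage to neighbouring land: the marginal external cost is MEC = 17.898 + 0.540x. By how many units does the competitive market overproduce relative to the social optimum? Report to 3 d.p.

5.156 units

Market equilibrium (private): 47.136 + 2.560x = 227.004 - 3.487x → x_m = 29.7450.
Social marginal cost = private MC + MEC = 65.034 + 3.100x.
Set SMC = demand: 65.034 + 3.100x = 227.004 - 3.487x → x* = 24.5893.
Gap = |29.7450 − 24.5893| = 5.1557.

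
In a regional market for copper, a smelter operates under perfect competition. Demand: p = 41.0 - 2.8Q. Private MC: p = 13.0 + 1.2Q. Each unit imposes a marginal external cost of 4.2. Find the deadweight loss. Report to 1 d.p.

DWL = 2.2

Market equilibrium (private): 13.0 + 1.2Q = 41.0 - 2.8Q → Q_m = 7.0000.
Social marginal cost = private MC + MEC = 17.2 + 1.2Q.
Set SMC = demand: 17.2 + 1.2Q = 41.0 - 2.8Q → Q* = 5.9500.
The welfare-loss triangle has base |Q_m − Q*| and height MEC(Q_m) (the vertical gap between SMC and demand is zero at Q* and MEC at Q_m).
DWL = ½ × 1.0500 × 4.2000 = 2.2050.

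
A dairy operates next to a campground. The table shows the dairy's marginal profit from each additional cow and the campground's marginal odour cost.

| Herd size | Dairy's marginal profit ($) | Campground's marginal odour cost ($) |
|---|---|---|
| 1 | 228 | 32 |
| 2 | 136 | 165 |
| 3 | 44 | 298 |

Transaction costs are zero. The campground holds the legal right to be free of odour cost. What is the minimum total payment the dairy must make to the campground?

$32

Efficient level: marginal profit ≥ marginal odour cost through level 1, so k* = 1.
With the campground holding the right, the dairy must at least compensate total damage at k*: 32 = 32.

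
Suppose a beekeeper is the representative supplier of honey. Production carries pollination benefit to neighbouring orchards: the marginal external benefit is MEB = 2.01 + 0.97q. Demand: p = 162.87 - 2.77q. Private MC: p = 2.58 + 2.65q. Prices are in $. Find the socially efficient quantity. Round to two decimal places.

Social marginal cost = private MC − MEB = 0.57 + 1.68q.
Set SMC = demand: 0.57 + 1.68q = 162.87 - 2.77q → q* = 36.4719.

q* = 36.47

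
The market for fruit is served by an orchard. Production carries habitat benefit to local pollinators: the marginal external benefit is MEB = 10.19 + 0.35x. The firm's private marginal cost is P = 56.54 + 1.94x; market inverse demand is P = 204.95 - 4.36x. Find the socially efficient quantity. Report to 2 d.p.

Social marginal cost = private MC − MEB = 46.35 + 1.59x.
Set SMC = demand: 46.35 + 1.59x = 204.95 - 4.36x → x* = 26.6555.

x* = 26.66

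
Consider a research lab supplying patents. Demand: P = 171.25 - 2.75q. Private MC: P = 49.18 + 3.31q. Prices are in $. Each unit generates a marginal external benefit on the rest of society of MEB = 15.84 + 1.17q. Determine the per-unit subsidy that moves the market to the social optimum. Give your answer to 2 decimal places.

Social marginal cost = private MC − MEB = 33.34 + 2.14q.
Set SMC = demand: 33.34 + 2.14q = 171.25 - 2.75q → q* = 28.2025.
The Pigouvian subsidy equals MEB at q*: 15.84 + 1.17×28.2025 = 48.8369.

subsidy = $48.84 per unit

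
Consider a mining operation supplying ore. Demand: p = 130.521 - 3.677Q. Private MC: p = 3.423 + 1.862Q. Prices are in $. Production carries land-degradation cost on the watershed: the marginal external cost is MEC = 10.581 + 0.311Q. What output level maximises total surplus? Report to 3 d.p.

Q* = 19.917

Social marginal cost = private MC + MEC = 14.004 + 2.173Q.
Set SMC = demand: 14.004 + 2.173Q = 130.521 - 3.677Q → Q* = 19.9174.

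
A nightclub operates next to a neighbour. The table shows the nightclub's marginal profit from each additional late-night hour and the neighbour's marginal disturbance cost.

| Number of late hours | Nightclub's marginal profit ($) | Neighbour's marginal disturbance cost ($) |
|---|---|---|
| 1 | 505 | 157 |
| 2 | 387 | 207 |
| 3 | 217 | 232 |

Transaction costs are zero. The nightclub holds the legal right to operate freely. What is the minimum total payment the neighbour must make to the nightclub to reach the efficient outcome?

Left alone the nightclub would choose level 3 (marginal profit stays positive).
Efficient level: k* = 2 (marginal profit ≥ marginal disturbance cost through 2).
The neighbour must at least cover the nightclub's forgone profit from cutting 3→2: 217 = 217.

$217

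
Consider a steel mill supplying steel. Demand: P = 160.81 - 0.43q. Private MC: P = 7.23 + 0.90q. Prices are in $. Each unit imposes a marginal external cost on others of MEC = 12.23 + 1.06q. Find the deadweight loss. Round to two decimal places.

Market equilibrium (private): 7.23 + 0.90q = 160.81 - 0.43q → q_m = 115.4737.
Social marginal cost = private MC + MEC = 19.46 + 1.96q.
Set SMC = demand: 19.46 + 1.96q = 160.81 - 0.43q → q* = 59.1423.
Height of the DWL triangle at q_m is SMC(q_m) − demand(q_m) = MEC(q_m) = 134.6321.
DWL = ½ × 56.3314 × 134.6321 = 3792.0073.

DWL = $3792.01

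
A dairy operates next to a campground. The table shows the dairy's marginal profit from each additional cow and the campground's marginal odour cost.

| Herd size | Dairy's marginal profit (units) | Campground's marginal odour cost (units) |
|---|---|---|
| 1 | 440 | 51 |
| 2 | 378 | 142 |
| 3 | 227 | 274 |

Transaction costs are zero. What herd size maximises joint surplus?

2

Bargaining reaches the level where marginal profit last exceeds marginal odour cost.
That holds through level 2 (378 ≥ 142) but not at 3 (227 < 274).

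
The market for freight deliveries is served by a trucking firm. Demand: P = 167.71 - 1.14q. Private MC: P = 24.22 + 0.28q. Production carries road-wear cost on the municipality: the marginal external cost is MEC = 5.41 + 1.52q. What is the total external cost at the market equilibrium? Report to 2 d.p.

8307.01

Market equilibrium (private): 24.22 + 0.28q = 167.71 - 1.14q → q_m = 101.0493.
Total external cost = ∫₀^{q_m} (5.41 + 1.52q) dq = 5.41×101.0493 + ½×1.52×101.0493² = 8307.0071.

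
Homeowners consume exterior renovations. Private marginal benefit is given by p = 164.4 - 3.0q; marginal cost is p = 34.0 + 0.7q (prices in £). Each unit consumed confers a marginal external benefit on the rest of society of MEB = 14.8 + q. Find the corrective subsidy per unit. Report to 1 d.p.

subsidy = £68.6 per unit

Social marginal benefit = demand + MEB = 179.2 - 2.0q.
Set SMB = MC: 179.2 - 2.0q = 34.0 + 0.7q → q* = 53.7778.
The Pigouvian subsidy equals MEB at q*: 14.8 + 1.0×53.7778 = 68.5778.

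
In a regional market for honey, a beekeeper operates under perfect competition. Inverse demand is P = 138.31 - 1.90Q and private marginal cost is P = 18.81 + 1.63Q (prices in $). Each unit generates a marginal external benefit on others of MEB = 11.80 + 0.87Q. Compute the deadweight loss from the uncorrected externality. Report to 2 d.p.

DWL = $319.87

Market equilibrium (private): 18.81 + 1.63Q = 138.31 - 1.90Q → Q_m = 33.8527.
Social marginal cost = private MC − MEB = 7.01 + 0.76Q.
Set SMC = demand: 7.01 + 0.76Q = 138.31 - 1.90Q → Q* = 49.3609.
Between Q* and Q_m the wedge demand − SMC runs linearly from 0 to MEB(Q_m), so the loss is a triangle.
DWL = ½ × 15.5082 × 41.2518 = 319.8706.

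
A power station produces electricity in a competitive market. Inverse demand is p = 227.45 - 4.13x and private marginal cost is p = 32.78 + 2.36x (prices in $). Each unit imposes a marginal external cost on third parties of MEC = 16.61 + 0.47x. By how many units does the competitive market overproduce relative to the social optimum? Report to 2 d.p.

Market equilibrium (private): 32.78 + 2.36x = 227.45 - 4.13x → x_m = 29.9954.
Social marginal cost = private MC + MEC = 49.39 + 2.83x.
Set SMC = demand: 49.39 + 2.83x = 227.45 - 4.13x → x* = 25.5833.
Gap = |29.9954 − 25.5833| = 4.4121.

4.41 units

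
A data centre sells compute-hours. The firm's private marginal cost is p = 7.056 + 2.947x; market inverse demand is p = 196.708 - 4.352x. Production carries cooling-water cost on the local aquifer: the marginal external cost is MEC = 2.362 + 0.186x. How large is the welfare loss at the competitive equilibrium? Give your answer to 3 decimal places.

DWL = 3.458

Market equilibrium (private): 7.056 + 2.947x = 196.708 - 4.352x → x_m = 25.9833.
Social marginal cost = private MC + MEC = 9.418 + 3.133x.
Set SMC = demand: 9.418 + 3.133x = 196.708 - 4.352x → x* = 25.0220.
Between x* and x_m the wedge SMC − demand runs linearly from 0 to MEC(x_m), so the loss is a triangle.
DWL = ½ × 0.9613 × 7.1949 = 3.4582.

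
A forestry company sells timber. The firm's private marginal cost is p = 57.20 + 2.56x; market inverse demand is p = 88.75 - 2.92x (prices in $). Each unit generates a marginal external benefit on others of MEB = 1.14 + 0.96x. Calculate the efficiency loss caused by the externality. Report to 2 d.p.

Market equilibrium (private): 57.20 + 2.56x = 88.75 - 2.92x → x_m = 5.7573.
Social marginal cost = private MC − MEB = 56.06 + 1.60x.
Set SMC = demand: 56.06 + 1.60x = 88.75 - 2.92x → x* = 7.2323.
The welfare-loss triangle has base |x_m − x*| and height MEB(x_m) (the vertical gap between SMC and demand is zero at x* and MEB at x_m).
DWL = ½ × 1.4750 × 6.6670 = 4.9169.

DWL = $4.92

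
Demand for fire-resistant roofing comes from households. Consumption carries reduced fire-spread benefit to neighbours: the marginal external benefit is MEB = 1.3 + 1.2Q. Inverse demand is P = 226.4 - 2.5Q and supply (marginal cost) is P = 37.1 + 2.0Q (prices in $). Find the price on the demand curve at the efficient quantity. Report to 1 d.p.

Social marginal benefit = demand + MEB = 227.7 - 1.3Q.
Set SMB = MC: 227.7 - 1.3Q = 37.1 + 2.0Q → Q* = 57.7576.
Consumer price on the demand curve at Q*: 226.4 − 2.5×57.7576 = 82.0060.

P = $82.0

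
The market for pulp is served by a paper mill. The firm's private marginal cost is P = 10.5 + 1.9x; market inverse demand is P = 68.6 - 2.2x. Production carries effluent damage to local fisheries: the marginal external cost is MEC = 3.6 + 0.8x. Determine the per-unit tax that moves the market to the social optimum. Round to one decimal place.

Social marginal cost = private MC + MEC = 14.1 + 2.7x.
Set SMC = demand: 14.1 + 2.7x = 68.6 - 2.2x → x* = 11.1224.
The Pigouvian tax equals MEC at x*: 3.6 + 0.8×11.1224 = 12.4979.

tax = 12.5 per unit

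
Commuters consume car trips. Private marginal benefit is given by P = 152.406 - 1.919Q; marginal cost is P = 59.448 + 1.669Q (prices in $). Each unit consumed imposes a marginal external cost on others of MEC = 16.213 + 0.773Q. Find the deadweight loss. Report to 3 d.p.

DWL = $150.577

Market equilibrium (private): 59.448 + 1.669Q = 152.406 - 1.919Q → Q_m = 25.9080.
Social marginal benefit = demand − MEC = 136.193 - 2.692Q.
Set SMB = MC: 136.193 - 2.692Q = 59.448 + 1.669Q → Q* = 17.5980.
Between Q* and Q_m the wedge MC − SMB runs linearly from 0 to MEC(Q_m), so the loss is a triangle.
DWL = ½ × 8.3100 × 36.2399 = 150.5768.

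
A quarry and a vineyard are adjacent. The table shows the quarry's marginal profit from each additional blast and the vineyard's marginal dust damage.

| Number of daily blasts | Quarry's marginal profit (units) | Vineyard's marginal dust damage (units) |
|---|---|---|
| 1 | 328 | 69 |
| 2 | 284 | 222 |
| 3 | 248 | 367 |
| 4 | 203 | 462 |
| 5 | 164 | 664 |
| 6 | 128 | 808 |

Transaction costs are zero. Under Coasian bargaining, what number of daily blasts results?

2

Bargaining reaches the level where marginal profit last exceeds marginal dust damage.
That holds through level 2 (284 ≥ 222) but not at 3 (248 < 367).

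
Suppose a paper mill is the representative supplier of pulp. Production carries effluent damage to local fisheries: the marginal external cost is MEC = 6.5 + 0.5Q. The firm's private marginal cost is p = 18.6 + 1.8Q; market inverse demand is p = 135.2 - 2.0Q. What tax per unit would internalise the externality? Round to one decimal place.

Social marginal cost = private MC + MEC = 25.1 + 2.3Q.
Set SMC = demand: 25.1 + 2.3Q = 135.2 - 2.0Q → Q* = 25.6047.
The Pigouvian tax equals MEC at Q*: 6.5 + 0.5×25.6047 = 19.3024.

tax = 19.3 per unit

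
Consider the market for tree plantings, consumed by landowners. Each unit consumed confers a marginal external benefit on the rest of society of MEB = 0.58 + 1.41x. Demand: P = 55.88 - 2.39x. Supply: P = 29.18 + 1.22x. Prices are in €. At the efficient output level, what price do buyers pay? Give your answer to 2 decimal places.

Social marginal benefit = demand + MEB = 56.46 - 0.98x.
Set SMB = MC: 56.46 - 0.98x = 29.18 + 1.22x → x* = 12.4000.
Consumer price on the demand curve at x*: 55.88 − 2.39×12.4000 = 26.2440.

P = €26.24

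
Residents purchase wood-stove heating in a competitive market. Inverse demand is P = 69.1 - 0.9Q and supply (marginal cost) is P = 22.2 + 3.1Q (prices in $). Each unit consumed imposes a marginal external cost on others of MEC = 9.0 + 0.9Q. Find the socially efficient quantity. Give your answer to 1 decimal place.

Q* = 7.7

Social marginal benefit = demand − MEC = 60.1 - 1.8Q.
Set SMB = MC: 60.1 - 1.8Q = 22.2 + 3.1Q → Q* = 7.7347.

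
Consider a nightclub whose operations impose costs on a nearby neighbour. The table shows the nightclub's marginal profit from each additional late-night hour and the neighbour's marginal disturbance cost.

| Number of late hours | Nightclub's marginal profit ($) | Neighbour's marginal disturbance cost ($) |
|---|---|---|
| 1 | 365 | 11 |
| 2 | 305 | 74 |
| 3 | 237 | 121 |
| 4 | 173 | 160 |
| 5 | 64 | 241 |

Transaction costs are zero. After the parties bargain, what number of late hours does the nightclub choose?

4

Bargaining reaches the level where marginal profit last exceeds marginal disturbance cost.
That holds through level 4 (173 ≥ 160) but not at 5 (64 < 241).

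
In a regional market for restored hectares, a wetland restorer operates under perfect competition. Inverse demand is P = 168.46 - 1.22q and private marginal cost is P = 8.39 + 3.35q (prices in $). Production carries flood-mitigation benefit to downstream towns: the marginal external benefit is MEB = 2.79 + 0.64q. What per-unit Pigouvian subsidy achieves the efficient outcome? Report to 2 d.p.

Social marginal cost = private MC − MEB = 5.60 + 2.71q.
Set SMC = demand: 5.60 + 2.71q = 168.46 - 1.22q → q* = 41.4402.
The Pigouvian subsidy equals MEB at q*: 2.79 + 0.64×41.4402 = 29.3117.

subsidy = $29.31 per unit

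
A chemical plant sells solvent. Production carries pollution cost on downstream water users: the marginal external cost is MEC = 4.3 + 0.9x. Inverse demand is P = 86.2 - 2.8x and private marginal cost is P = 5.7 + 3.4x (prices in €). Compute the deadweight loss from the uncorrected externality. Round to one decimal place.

Market equilibrium (private): 5.7 + 3.4x = 86.2 - 2.8x → x_m = 12.9839.
Social marginal cost = private MC + MEC = 10.0 + 4.3x.
Set SMC = demand: 10.0 + 4.3x = 86.2 - 2.8x → x* = 10.7324.
Between x* and x_m the wedge SMC − demand runs linearly from 0 to MEC(x_m), so the loss is a triangle.
DWL = ½ × 2.2515 × 15.9855 = 17.9957.

DWL = €18.0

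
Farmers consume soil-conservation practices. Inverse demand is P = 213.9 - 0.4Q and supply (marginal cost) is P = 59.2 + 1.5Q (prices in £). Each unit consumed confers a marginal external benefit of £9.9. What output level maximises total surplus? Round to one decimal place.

Q* = 86.6

Social marginal benefit = demand + MEB = 223.8 - 0.4Q.
Set SMB = MC: 223.8 - 0.4Q = 59.2 + 1.5Q → Q* = 86.6316.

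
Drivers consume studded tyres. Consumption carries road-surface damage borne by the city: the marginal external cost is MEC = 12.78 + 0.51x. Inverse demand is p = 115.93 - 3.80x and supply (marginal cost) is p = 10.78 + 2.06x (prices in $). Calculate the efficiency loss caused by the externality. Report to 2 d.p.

DWL = $37.75

Market equilibrium (private): 10.78 + 2.06x = 115.93 - 3.80x → x_m = 17.9437.
Social marginal benefit = demand − MEC = 103.15 - 4.31x.
Set SMB = MC: 103.15 - 4.31x = 10.78 + 2.06x → x* = 14.5008.
Between x* and x_m the wedge MC − SMB runs linearly from 0 to MEC(x_m), so the loss is a triangle.
DWL = ½ × 3.4429 × 21.9313 = 37.7536.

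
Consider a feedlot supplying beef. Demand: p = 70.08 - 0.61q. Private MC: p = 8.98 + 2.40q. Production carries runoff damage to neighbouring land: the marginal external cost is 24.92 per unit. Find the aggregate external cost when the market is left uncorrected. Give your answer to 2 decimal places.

505.85

Market equilibrium (private): 8.98 + 2.40q = 70.08 - 0.61q → q_m = 20.2990.
Total external cost = MEC × q_m = 24.92 × 20.2990 = 505.8511.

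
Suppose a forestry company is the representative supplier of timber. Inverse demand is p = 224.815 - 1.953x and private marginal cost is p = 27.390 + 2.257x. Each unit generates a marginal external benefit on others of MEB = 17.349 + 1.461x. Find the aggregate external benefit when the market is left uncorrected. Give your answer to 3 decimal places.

2419.994

Market equilibrium (private): 27.390 + 2.257x = 224.815 - 1.953x → x_m = 46.8943.
Total external benefit = ∫₀^{x_m} (17.349 + 1.461x) dx = 17.349×46.8943 + ½×1.461×46.8943² = 2419.9938.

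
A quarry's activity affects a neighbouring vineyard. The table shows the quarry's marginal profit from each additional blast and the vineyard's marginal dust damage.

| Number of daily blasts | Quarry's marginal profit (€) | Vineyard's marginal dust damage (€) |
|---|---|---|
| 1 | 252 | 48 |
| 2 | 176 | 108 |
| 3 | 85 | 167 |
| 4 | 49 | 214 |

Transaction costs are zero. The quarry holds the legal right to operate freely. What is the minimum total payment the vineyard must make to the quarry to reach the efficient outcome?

€134

Left alone the quarry would choose level 4 (marginal profit stays positive).
Efficient level: k* = 2 (marginal profit ≥ marginal dust damage through 2).
The vineyard must at least cover the quarry's forgone profit from cutting 4→2: 85 + 49 = 134.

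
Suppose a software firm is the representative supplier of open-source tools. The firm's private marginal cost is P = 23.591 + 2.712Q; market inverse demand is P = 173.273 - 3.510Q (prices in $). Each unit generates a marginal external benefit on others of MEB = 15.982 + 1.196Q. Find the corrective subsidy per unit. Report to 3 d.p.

subsidy = $55.404 per unit

Social marginal cost = private MC − MEB = 7.609 + 1.516Q.
Set SMC = demand: 7.609 + 1.516Q = 173.273 - 3.510Q → Q* = 32.9614.
The Pigouvian subsidy equals MEB at Q*: 15.982 + 1.196×32.9614 = 55.4038.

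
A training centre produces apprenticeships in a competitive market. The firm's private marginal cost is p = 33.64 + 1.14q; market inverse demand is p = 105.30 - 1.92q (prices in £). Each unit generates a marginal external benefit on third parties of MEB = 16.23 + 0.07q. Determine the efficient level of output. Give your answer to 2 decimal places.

Social marginal cost = private MC − MEB = 17.41 + 1.07q.
Set SMC = demand: 17.41 + 1.07q = 105.30 - 1.92q → q* = 29.3946.

q* = 29.39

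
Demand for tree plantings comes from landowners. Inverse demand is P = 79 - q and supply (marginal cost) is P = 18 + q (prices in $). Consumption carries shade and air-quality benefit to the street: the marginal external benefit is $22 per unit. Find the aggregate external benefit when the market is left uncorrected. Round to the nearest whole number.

Market equilibrium (private): 18 + q = 79 - q → q_m = 30.5000.
Total external benefit = MEB × q_m = 22 × 30.5000 = 671.0000.

$671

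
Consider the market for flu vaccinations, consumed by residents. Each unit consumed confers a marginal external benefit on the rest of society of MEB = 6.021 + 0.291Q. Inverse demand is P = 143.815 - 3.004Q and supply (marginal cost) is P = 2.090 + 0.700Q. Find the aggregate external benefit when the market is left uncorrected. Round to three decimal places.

443.397

Market equilibrium (private): 2.090 + 0.700Q = 143.815 - 3.004Q → Q_m = 38.2627.
Total external benefit = ∫₀^{Q_m} (6.021 + 0.291Q) dQ = 6.021×38.2627 + ½×0.291×38.2627² = 443.3967.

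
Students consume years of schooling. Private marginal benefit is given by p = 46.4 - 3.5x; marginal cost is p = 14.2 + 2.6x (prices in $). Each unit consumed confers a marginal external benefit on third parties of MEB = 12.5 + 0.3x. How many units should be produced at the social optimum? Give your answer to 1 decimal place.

x* = 7.7

Social marginal benefit = demand + MEB = 58.9 - 3.2x.
Set SMB = MC: 58.9 - 3.2x = 14.2 + 2.6x → x* = 7.7069.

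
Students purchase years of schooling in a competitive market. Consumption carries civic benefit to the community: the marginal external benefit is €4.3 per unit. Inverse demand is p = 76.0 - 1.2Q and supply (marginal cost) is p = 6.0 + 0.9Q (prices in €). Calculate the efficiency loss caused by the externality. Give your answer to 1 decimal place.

DWL = €4.4

Market equilibrium (private): 6.0 + 0.9Q = 76.0 - 1.2Q → Q_m = 33.3333.
Social marginal benefit = demand + MEB = 80.3 - 1.2Q.
Set SMB = MC: 80.3 - 1.2Q = 6.0 + 0.9Q → Q* = 35.3810.
The loss is the area between SMB and MC from Q* to Q_m; with linear curves that's a triangle of height MEB(Q_m).
DWL = ½ × 2.0477 × 4.3000 = 4.4026.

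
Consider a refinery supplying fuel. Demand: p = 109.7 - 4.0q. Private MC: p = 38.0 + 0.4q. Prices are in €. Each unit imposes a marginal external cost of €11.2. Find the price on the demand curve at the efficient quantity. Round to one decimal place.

Social marginal cost = private MC + MEC = 49.2 + 0.4q.
Set SMC = demand: 49.2 + 0.4q = 109.7 - 4.0q → q* = 13.7500.
Consumer price on the demand curve at q*: 109.7 − 4.0×13.7500 = 54.7000.

P = €54.7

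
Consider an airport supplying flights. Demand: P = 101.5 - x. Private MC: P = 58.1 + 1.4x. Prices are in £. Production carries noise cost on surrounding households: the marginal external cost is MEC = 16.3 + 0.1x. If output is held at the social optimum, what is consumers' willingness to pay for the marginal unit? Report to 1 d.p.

Social marginal cost = private MC + MEC = 74.4 + 1.5x.
Set SMC = demand: 74.4 + 1.5x = 101.5 - x → x* = 10.8400.
Consumer price on the demand curve at x*: 101.5 − 1.0×10.8400 = 90.6600.

P = £90.7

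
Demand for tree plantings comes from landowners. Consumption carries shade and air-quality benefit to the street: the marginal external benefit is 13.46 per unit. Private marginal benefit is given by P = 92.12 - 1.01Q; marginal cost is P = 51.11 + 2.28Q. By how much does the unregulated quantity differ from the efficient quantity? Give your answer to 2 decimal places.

4.09 units

Market equilibrium (private): 51.11 + 2.28Q = 92.12 - 1.01Q → Q_m = 12.4650.
Social marginal benefit = demand + MEB = 105.58 - 1.01Q.
Set SMB = MC: 105.58 - 1.01Q = 51.11 + 2.28Q → Q* = 16.5562.
Gap = |12.4650 − 16.5562| = 4.0912.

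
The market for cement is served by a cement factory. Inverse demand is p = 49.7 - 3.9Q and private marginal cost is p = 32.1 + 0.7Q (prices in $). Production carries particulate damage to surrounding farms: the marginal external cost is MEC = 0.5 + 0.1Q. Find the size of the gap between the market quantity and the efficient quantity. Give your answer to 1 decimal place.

0.2 units

Market equilibrium (private): 32.1 + 0.7Q = 49.7 - 3.9Q → Q_m = 3.8261.
Social marginal cost = private MC + MEC = 32.6 + 0.8Q.
Set SMC = demand: 32.6 + 0.8Q = 49.7 - 3.9Q → Q* = 3.6383.
Gap = |3.8261 − 3.6383| = 0.1878.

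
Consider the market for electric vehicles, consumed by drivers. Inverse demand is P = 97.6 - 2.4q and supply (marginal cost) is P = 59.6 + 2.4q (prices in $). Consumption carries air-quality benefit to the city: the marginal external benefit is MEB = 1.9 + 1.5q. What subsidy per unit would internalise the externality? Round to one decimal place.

Social marginal benefit = demand + MEB = 99.5 - 0.9q.
Set SMB = MC: 99.5 - 0.9q = 59.6 + 2.4q → q* = 12.0909.
The Pigouvian subsidy equals MEB at q*: 1.9 + 1.5×12.0909 = 20.0364.

subsidy = $20.0 per unit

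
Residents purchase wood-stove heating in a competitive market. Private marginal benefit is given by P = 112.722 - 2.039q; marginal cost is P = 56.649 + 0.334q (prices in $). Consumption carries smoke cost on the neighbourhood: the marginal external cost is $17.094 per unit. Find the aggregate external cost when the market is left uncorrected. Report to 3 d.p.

Market equilibrium (private): 56.649 + 0.334q = 112.722 - 2.039q → q_m = 23.6296.
Total external cost = MEC × q_m = 17.094 × 23.6296 = 403.9244.

$403.924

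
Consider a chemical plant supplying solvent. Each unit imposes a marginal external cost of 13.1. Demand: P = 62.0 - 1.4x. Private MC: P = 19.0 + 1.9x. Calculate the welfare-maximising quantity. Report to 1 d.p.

x* = 9.1

Social marginal cost = private MC + MEC = 32.1 + 1.9x.
Set SMC = demand: 32.1 + 1.9x = 62.0 - 1.4x → x* = 9.0606.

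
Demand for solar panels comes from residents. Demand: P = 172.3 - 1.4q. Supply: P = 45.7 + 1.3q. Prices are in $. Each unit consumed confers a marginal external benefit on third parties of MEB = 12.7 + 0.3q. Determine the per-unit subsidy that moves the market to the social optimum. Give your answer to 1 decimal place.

Social marginal benefit = demand + MEB = 185.0 - 1.1q.
Set SMB = MC: 185.0 - 1.1q = 45.7 + 1.3q → q* = 58.0417.
The Pigouvian subsidy equals MEB at q*: 12.7 + 0.3×58.0417 = 30.1125.

subsidy = $30.1 per unit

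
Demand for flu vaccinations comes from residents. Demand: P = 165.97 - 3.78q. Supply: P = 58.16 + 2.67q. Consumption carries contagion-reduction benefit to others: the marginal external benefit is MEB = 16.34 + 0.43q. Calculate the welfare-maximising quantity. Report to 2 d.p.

q* = 20.62

Social marginal benefit = demand + MEB = 182.31 - 3.35q.
Set SMB = MC: 182.31 - 3.35q = 58.16 + 2.67q → q* = 20.6229.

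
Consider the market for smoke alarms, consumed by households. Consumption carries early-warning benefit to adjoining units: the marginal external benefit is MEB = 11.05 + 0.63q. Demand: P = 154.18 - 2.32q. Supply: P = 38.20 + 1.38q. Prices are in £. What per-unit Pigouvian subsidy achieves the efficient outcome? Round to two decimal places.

Social marginal benefit = demand + MEB = 165.23 - 1.69q.
Set SMB = MC: 165.23 - 1.69q = 38.20 + 1.38q → q* = 41.3779.
The Pigouvian subsidy equals MEB at q*: 11.05 + 0.63×41.3779 = 37.1181.

subsidy = £37.12 per unit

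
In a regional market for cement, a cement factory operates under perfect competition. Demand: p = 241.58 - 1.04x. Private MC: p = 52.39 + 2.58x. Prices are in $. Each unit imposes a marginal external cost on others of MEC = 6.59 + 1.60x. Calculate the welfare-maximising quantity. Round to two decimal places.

Social marginal cost = private MC + MEC = 58.98 + 4.18x.
Set SMC = demand: 58.98 + 4.18x = 241.58 - 1.04x → x* = 34.9808.

x* = 34.98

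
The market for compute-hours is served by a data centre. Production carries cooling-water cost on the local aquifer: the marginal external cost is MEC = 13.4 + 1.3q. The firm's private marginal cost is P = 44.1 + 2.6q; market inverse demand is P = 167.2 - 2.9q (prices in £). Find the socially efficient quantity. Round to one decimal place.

q* = 16.1

Social marginal cost = private MC + MEC = 57.5 + 3.9q.
Set SMC = demand: 57.5 + 3.9q = 167.2 - 2.9q → q* = 16.1324.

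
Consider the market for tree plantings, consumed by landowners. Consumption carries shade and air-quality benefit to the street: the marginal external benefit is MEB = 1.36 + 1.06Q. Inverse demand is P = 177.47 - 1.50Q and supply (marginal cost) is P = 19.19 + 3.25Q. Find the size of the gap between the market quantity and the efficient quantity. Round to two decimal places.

Market equilibrium (private): 19.19 + 3.25Q = 177.47 - 1.50Q → Q_m = 33.3221.
Social marginal benefit = demand + MEB = 178.83 - 0.44Q.
Set SMB = MC: 178.83 - 0.44Q = 19.19 + 3.25Q → Q* = 43.2629.
Gap = |33.3221 − 43.2629| = 9.9408.

9.94 units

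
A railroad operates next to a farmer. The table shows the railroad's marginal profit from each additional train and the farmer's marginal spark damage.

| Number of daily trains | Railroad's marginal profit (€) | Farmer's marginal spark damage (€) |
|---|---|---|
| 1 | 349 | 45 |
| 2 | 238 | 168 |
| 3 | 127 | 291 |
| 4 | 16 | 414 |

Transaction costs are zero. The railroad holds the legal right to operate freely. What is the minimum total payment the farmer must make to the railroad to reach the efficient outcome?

Left alone the railroad would choose level 4 (marginal profit stays positive).
Efficient level: k* = 2 (marginal profit ≥ marginal spark damage through 2).
The farmer must at least cover the railroad's forgone profit from cutting 4→2: 127 + 16 = 143.

€143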